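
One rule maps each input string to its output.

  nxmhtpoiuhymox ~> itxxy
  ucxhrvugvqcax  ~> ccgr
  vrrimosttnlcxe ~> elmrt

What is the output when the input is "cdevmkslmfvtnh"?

The transformation: keep one character in every 3, starting at position 2 (positions 2nd, 5th, 8th, ...), then sort the characters into alphabetical order.
On "cdevmkslmfvtnh": the first step gives "dmlvh", and the second then gives "dhlmv".

dhlmv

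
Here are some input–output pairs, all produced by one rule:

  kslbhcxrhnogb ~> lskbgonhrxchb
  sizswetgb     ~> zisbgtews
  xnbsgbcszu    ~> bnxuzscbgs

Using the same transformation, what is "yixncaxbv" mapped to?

What's happening: reverse the string, then move the last 3 characters to the front (rotate right by 3).
Applying both steps to "yixncaxbv": "vbxacnxiy", then "xiyvbxacn".

xiyvbxacn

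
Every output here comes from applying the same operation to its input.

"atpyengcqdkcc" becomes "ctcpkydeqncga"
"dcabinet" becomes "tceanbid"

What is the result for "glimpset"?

tleismpg

Each output is the input with this applied: take characters alternately from the front and the back (1st, last, 2nd, 2nd-last, ...), then move the first character to the end.
For "glimpset", step one produces "gtleismp"; step two turns that into "tleismpg".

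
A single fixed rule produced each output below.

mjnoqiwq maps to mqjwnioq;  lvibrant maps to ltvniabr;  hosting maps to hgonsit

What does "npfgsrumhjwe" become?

nepwfjghsmru

The pattern: take characters alternately from the front and the back (1st, last, 2nd, 2nd-last, ...).
On "npfgsrumhjwe" that produces "nepwfjghsmru".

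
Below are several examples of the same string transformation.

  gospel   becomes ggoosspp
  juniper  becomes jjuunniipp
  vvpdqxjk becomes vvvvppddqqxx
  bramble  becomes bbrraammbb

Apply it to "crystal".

The transformation: delete the last 2 characters, then double every character.
Working it through for "crystal": intermediate "cryst", final "ccrryysstt".

ccrryysstt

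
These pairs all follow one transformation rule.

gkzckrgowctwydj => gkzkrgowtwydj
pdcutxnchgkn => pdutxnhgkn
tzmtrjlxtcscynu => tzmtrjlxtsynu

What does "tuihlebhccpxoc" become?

Each output is the input with this applied: remove every "c".
"tuihlebhccpxoc" → "tuihlebhpxo".

tuihlebhpxo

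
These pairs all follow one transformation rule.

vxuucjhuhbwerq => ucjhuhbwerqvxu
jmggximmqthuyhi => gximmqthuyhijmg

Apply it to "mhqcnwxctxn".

cnwxctxnmhq

Looking at the pairs, the operation is to move the first 3 characters to the end (rotate left by 3).
For "mhqcnwxctxn" the result is "cnwxctxnmhq".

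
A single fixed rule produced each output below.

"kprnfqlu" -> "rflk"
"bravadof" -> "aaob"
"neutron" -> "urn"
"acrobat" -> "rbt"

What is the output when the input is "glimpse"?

Rule — move the first character to the end, then keep every other character starting from the second (positions 2nd, 4th, 6th, ...).
Applying both steps to "glimpse": "limpseg", then "ipe".

ipe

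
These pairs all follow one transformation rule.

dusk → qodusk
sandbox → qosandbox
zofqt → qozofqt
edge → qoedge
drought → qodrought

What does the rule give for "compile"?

qocompile

The rule is to prepend "qo".
On "compile" that produces "qocompile".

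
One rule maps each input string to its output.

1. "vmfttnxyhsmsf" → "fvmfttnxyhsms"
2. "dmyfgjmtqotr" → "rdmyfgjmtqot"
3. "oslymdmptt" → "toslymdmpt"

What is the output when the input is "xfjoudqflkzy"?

Rule — move the last character to the front.
So "xfjoudqflkzy" becomes "yxfjoudqflkz".

yxfjoudqflkz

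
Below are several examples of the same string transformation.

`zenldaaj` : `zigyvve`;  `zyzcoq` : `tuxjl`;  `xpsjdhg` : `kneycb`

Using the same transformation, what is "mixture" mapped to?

The pattern: delete the first character, then shift every letter 5 places backward in the alphabet (wrapping around).
Starting from "mixture": after the first operation, "ixture"; after the second, "dsopmz".

dsopmz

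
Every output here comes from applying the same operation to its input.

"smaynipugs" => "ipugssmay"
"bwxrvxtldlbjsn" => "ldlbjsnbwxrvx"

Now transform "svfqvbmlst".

bmlstsvfq

In each case the input is transformed by: swap the front and back halves of the string, then delete the last character.
On "svfqvbmlst" that produces "bmlstsvfq".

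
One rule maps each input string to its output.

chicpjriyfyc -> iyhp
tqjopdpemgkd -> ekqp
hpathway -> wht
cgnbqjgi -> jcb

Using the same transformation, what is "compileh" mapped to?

lcp

The pattern: swap the front and back halves of the string, then keep one character in every 3, starting at position 2 (positions 2nd, 5th, 8th, ...).
"compileh" → "ilehcomp" → "lcp".
(Check on "cgnbqjgi": → "qjgicgnb" → "jcb" ✓)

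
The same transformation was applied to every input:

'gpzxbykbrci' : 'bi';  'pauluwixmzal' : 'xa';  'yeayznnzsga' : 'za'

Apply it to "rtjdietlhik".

In each case the input is transformed by: keep one character in every 3, starting at position 2 (positions 2nd, 5th, 8th, ...), then delete the first 2 characters.
For "rtjdietlhik", step one produces "tilk"; step two turns that into "lk".

lk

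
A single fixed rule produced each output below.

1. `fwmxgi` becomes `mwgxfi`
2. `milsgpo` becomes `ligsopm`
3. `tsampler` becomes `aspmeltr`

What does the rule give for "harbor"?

raobhr

The rule is to move the first character to the end, then swap each adjacent pair of characters (1↔2, 3↔4, ...).
Starting from "harbor": after the first operation, "arborh"; after the second, "raobhr".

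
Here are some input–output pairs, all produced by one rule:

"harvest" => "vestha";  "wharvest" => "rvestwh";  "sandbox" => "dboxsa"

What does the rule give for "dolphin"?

phindo

Looking at the pairs, the operation is to move the first 3 characters to the end (rotate left by 3), then delete the last character.
Applying both steps to "dolphin": "phindol", then "phindo".
(Check on "sandbox": → "dboxsan" → "dboxsa" ✓)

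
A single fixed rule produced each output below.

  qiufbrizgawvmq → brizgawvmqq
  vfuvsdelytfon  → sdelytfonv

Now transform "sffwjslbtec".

jslbtecs

Looking at the pairs, the operation is to move the first character to the end, then delete the first 3 characters.
Starting from "sffwjslbtec": after the first operation, "ffwjslbtecs"; after the second, "jslbtecs".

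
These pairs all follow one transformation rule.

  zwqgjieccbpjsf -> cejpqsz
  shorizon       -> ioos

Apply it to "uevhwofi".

Looking at the pairs, the operation is to keep every other character starting from the first (positions 1st, 3rd, 5th, ...), then sort the characters into alphabetical order.
"uevhwofi" → "uvwf" → "fuvw".

fuvw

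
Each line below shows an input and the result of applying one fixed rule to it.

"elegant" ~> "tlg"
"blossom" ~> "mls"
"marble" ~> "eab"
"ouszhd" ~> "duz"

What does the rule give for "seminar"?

The pattern: move the last 2 characters to the front (rotate right by 2), then keep every other character starting from the second (positions 2nd, 4th, 6th, ...).
"seminar" → "arsemin" → "rei".

rei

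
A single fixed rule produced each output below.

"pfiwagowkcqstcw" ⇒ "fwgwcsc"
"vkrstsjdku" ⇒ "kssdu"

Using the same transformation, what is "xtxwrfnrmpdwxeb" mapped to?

twfrpwe

The transformation: keep every other character starting from the second (positions 2nd, 4th, 6th, ...).
For "xtxwrfnrmpdwxeb" the result is "twfrpwe".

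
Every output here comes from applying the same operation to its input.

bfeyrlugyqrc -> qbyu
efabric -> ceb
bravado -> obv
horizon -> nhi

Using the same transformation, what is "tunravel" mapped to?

The pattern: keep one character in every 3, starting at position 1 (positions 1st, 4th, 7th, ...), then move the last character to the front.
Applying both steps to "tunravel": "tre", then "etr".

etr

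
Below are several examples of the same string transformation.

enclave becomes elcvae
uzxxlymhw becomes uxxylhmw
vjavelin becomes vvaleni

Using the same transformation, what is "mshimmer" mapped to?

mihmmre

The rule is to swap each adjacent pair of characters (1↔2, 3↔4, ...), then delete the first character.
For "mshimmer" the result is "mihmmre".
(Check on "uzxxlymhw": → "zuxxylhmw" → "uxxylhmw" ✓)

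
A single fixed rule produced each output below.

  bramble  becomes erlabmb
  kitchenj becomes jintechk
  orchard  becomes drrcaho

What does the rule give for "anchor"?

The pattern: take characters alternately from the front and the back (1st, last, 2nd, 2nd-last, ...), then move the first character to the end.
For "anchor", step one produces "arnoch"; step two turns that into "rnocha".

rnocha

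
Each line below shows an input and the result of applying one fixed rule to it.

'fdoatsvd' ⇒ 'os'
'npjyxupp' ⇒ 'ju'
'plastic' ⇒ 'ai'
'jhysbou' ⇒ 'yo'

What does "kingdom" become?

What's happening: keep one character in every 3, starting at position 3 (positions 3rd, 6th, 9th, ...).
Doing the same to "kingdom": "no".

no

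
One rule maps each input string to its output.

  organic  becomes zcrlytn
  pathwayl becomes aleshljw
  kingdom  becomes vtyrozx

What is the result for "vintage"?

What's happening: shift every letter 11 places forward in the alphabet (wrapping around).
For "vintage" the result is "gtyelrp".

gtyelrp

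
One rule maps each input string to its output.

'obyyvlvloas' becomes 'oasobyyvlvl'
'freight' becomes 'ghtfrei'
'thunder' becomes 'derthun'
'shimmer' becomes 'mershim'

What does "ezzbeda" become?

edaezzb

What's happening: move the last 3 characters to the front (rotate right by 3).
On "ezzbeda" that produces "edaezzb".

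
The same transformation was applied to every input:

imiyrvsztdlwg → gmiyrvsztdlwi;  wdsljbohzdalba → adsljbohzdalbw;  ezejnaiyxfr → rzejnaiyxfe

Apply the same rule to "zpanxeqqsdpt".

tpanxeqqsdpz

Each output is the input with this applied: swap the first and last characters.
"zpanxeqqsdpt" → "tpanxeqqsdpz".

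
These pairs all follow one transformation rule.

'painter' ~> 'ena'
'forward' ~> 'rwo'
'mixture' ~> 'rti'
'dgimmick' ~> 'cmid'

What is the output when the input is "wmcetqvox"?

Each output is the input with this applied: reverse the string, then keep every other character starting from the second (positions 2nd, 4th, 6th, ...).
Starting from "wmcetqvox": after the first operation, "xovqtecmw"; after the second, "oqem".

oqem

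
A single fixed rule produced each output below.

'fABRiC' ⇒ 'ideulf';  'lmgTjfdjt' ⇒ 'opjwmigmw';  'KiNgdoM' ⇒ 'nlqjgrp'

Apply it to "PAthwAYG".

sdwkzdbj

Each output is the input with this applied: shift every letter 3 places forward in the alphabet (wrapping around), then convert every letter to lowercase.
For "PAthwAYG", step one produces "SDwkzDBJ"; step two turns that into "sdwkzdbj".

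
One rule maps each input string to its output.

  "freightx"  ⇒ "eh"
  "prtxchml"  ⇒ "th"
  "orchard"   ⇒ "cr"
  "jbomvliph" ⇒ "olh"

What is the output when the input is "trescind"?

ei

The pattern: keep one character in every 3, starting at position 3 (positions 3rd, 6th, 9th, ...).
So "trescind" becomes "ei".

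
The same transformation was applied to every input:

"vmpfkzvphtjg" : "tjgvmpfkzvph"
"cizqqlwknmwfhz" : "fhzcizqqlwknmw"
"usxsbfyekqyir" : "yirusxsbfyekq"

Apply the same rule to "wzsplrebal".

balwzsplre

Looking at the pairs, the operation is to move the last 3 characters to the front (rotate right by 3).
Doing the same to "wzsplrebal": "balwzsplre".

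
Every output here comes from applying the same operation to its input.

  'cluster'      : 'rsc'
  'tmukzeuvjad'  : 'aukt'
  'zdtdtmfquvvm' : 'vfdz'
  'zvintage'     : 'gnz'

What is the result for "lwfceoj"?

jcl

Rule — keep one character in every 3, starting at position 1 (positions 1st, 4th, 7th, ...), then reverse the string.
Applying both steps to "lwfceoj": "lcj", then "jcl".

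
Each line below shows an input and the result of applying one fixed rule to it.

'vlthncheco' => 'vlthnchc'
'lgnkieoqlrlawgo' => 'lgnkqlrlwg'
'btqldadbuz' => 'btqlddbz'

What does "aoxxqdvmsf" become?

Rule — remove every vowel.
"aoxxqdvmsf" → "xxqdvmsf".

xxqdvmsf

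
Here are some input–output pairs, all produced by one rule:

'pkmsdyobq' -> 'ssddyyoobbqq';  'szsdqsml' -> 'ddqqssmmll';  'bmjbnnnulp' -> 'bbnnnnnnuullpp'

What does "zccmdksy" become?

In each case the input is transformed by: delete the first 3 characters, then double every character.
Applying both steps to "zccmdksy": "mdksy", then "mmddkkssyy".

mmddkkssyy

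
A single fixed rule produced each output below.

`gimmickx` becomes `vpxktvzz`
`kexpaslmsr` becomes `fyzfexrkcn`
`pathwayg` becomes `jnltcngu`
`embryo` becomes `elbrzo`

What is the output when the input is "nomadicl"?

qvpyabzn

Each output is the input with this applied: swap the front and back halves of the string, then shift every letter 13 places forward in the alphabet (wrapping around) — i.e. ROT13.
Starting from "nomadicl": after the first operation, "diclnoma"; after the second, "qvpyabzn".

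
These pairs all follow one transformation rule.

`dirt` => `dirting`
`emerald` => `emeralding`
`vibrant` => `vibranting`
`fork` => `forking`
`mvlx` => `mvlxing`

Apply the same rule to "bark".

The rule is to append "ing".
So "bark" becomes "barking".

barking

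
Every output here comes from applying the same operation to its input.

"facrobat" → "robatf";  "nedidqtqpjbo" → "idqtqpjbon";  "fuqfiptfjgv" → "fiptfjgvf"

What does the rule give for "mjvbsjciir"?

bsjciirm

Each output is the input with this applied: move the first character to the end, then delete the first 2 characters.
"mjvbsjciir" → "jvbsjciirm" → "bsjciirm".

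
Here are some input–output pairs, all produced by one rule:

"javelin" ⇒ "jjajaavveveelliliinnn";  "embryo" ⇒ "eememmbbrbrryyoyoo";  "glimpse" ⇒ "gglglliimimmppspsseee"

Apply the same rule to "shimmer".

sshshhiimimmmmemeerrr

The transformation: repeat every character 3 times, then swap each adjacent pair of characters (1↔2, 3↔4, ...).
Doing the same to "shimmer": "sshshhiimimmmmemeerrr".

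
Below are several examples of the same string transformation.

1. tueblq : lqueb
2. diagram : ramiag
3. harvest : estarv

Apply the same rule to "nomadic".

The rule is to delete the first character, then move the first 3 characters to the end (rotate left by 3).
On "nomadic": the first step gives "omadic", and the second then gives "dicoma".
(Check on "diagram": → "iagram" → "ramiag" ✓)

dicoma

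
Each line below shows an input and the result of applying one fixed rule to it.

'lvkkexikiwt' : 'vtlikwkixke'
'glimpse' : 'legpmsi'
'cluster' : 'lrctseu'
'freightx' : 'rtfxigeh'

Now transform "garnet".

aegtnr

Rule — swap each adjacent pair of characters (1↔2, 3↔4, ...), then take characters alternately from the front and the back (1st, last, 2nd, 2nd-last, ...).
"garnet" → "agnrte" → "aegtnr".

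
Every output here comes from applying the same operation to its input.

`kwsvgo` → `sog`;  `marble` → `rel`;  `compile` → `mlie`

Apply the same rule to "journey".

Looking at the pairs, the operation is to swap each adjacent pair of characters (1↔2, 3↔4, ...), then delete the first 3 characters.
For "journey", step one produces "ojrueny"; step two turns that into "ueny".

ueny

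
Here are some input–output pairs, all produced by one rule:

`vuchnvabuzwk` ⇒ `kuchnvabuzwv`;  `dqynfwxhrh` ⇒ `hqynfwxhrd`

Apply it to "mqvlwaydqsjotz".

The pattern: swap the first and last characters.
So "mqvlwaydqsjotz" becomes "zqvlwaydqsjotm".

zqvlwaydqsjotm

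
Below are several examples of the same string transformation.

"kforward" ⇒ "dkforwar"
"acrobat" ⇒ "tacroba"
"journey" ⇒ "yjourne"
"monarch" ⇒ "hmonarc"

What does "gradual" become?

In each case the input is transformed by: move the last character to the front.
"gradual" → "lgradua".

lgradua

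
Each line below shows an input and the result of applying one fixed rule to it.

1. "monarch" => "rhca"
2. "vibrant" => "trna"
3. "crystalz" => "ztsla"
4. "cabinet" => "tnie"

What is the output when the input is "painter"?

trne

The pattern: delete the first 3 characters, then sort the characters into reverse alphabetical order.
For "painter", step one produces "nter"; step two turns that into "trne".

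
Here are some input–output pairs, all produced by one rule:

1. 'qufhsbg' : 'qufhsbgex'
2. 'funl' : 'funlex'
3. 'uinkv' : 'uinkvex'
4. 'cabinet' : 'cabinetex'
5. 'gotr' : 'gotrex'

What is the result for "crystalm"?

crystalmex

In each case the input is transformed by: append "ex".
Applying that to "crystalm" gives "crystalmex".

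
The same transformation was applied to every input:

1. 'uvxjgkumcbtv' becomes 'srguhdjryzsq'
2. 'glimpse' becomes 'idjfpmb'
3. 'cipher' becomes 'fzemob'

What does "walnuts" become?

xtkiqrp

The transformation: shift every letter 3 places backward in the alphabet (wrapping around), then swap each adjacent pair of characters (1↔2, 3↔4, ...).
For "walnuts", step one produces "txikrqp"; step two turns that into "xtkiqrp".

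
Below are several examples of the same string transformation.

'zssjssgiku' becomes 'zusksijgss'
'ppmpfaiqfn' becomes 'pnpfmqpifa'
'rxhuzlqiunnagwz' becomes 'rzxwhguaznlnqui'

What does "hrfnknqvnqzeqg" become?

hgrqfenzkqnnqv

The transformation: take characters alternately from the front and the back (1st, last, 2nd, 2nd-last, ...).
Doing the same to "hrfnknqvnqzeqg": "hgrqfenzkqnnqv".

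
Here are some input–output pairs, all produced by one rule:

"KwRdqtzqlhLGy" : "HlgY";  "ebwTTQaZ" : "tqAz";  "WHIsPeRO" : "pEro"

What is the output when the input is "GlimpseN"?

The transformation: flip the case of every letter, then keep only the last 4 characters.
For "GlimpseN", step one produces "gLIMPSEn"; step two turns that into "PSEn".
(Check on "WHIsPeRO": → "whiSpEro" → "pEro" ✓)

PSEn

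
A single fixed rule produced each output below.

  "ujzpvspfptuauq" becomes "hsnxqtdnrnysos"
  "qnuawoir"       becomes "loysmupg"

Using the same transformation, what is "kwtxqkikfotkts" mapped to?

uivrioigmdirqr

What's happening: shift every letter 2 places backward in the alphabet (wrapping around), then swap each adjacent pair of characters (1↔2, 3↔4, ...).
For "kwtxqkikfotkts", step one produces "iurvoigidmrirq"; step two turns that into "uivrioigmdirqr".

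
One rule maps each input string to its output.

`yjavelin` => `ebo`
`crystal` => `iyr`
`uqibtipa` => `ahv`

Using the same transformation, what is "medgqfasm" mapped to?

Each output is the input with this applied: keep one character in every 3, starting at position 1 (positions 1st, 4th, 7th, ...), then shift every letter 6 places forward in the alphabet (wrapping around).
On "medgqfasm" that produces "smg".

smg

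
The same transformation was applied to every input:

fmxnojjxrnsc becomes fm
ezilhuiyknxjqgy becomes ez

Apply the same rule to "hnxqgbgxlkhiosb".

Rule — keep only the first 2 characters.
Doing the same to "hnxqgbgxlkhiosb": "hn".

hn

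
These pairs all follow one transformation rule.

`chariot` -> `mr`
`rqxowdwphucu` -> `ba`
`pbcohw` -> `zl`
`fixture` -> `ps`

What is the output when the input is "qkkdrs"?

au

The rule is to shift every letter 10 places forward in the alphabet (wrapping around), then keep only the first 2 characters.
Working it through for "qkkdrs": intermediate "auunbc", final "au".
(Check on "fixture": → "pshdebo" → "ps" ✓)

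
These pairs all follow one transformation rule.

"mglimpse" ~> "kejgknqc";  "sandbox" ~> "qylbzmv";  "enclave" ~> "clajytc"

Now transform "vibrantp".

The transformation: shift every letter 2 places backward in the alphabet (wrapping around).
For "vibrantp" the result is "tgzpylrn".

tgzpylrn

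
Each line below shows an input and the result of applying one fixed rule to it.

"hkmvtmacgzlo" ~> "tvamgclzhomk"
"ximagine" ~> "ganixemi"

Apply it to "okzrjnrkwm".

jrrnwkomzk

The rule is to move the first 3 characters to the end (rotate left by 3), then swap each adjacent pair of characters (1↔2, 3↔4, ...).
For "okzrjnrkwm", step one produces "rjnrkwmokz"; step two turns that into "jrrnwkomzk".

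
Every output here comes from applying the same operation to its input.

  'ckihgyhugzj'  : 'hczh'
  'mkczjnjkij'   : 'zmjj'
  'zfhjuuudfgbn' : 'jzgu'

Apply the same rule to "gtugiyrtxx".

The rule is to keep one character in every 3, starting at position 1 (positions 1st, 4th, 7th, ...), then swap each adjacent pair of characters (1↔2, 3↔4, ...).
Starting from "gtugiyrtxx": after the first operation, "ggrx"; after the second, "ggxr".

ggxr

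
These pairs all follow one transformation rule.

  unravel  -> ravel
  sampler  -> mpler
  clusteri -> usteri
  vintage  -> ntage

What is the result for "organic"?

Looking at the pairs, the operation is to delete the first 2 characters.
On "organic" that produces "ganic".

ganic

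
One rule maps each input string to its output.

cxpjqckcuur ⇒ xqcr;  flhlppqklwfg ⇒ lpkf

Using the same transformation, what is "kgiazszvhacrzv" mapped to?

Each output is the input with this applied: keep one character in every 3, starting at position 2 (positions 2nd, 5th, 8th, ...).
Applying that to "kgiazszvhacrzv" gives "gzvcv".

gzvcv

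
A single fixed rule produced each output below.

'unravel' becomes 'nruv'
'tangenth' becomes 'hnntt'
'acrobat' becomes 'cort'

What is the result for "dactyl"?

What's happening: sort the characters into alphabetical order, then delete the first 3 characters.
On "dactyl": the first step gives "acdlty", and the second then gives "lty".

lty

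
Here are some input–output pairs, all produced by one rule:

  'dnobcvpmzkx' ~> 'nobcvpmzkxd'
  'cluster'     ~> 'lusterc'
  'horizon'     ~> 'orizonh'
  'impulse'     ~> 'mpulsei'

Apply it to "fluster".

In each case the input is transformed by: move the first character to the end.
"fluster" → "lusterf".

lusterf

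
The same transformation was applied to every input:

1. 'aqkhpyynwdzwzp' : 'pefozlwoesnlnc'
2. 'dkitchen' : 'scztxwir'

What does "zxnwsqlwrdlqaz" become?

Rule — shift every letter 11 places backward in the alphabet (wrapping around), then take characters alternately from the front and the back (1st, last, 2nd, 2nd-last, ...).
On "zxnwsqlwrdlqaz": the first step gives "omclhfalgsafpo", and the second then gives "oompcflahsfgal".

oompcflahsfgal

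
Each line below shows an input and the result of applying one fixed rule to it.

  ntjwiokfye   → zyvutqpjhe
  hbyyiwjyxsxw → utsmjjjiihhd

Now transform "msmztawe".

xxplkhed

What's happening: shift every letter 11 places forward in the alphabet (wrapping around), then sort the characters into reverse alphabetical order.
On "msmztawe": the first step gives "xdxkelhp", and the second then gives "xxplkhed".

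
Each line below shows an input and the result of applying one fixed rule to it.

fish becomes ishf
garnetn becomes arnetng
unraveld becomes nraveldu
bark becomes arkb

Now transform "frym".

What's happening: move the first character to the end.
On "frym" that produces "rymf".

rymf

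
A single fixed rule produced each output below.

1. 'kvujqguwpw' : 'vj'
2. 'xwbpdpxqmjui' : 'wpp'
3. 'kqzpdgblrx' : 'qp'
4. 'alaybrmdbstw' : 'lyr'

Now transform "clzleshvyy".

In each case the input is transformed by: keep every other character starting from the second (positions 2nd, 4th, 6th, ...), then delete the last 3 characters.
So "clzleshvyy" becomes "ll".
(Check on "xwbpdpxqmjui": → "wppqji" → "wpp" ✓)

ll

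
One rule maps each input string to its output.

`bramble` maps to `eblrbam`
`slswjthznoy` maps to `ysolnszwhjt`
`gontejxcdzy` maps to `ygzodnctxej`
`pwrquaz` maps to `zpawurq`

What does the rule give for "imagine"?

Looking at the pairs, the operation is to take characters alternately from the front and the back (1st, last, 2nd, 2nd-last, ...), then swap each adjacent pair of characters (1↔2, 3↔4, ...).
On "imagine": the first step gives "iemnaig", and the second then gives "einmiag".

einmiag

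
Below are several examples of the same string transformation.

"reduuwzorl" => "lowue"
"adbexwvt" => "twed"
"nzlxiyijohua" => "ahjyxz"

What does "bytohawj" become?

jaoy

What's happening: keep every other character starting from the second (positions 2nd, 4th, 6th, ...), then reverse the string.
"bytohawj" → "yoaj" → "jaoy".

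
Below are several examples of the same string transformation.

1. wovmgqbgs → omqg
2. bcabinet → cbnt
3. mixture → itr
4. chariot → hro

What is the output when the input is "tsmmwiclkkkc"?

smilkc

Looking at the pairs, the operation is to keep every other character starting from the second (positions 2nd, 4th, 6th, ...).
For "tsmmwiclkkkc" the result is "smilkc".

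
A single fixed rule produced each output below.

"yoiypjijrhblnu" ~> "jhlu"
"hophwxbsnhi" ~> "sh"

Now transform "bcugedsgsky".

gk

Each output is the input with this applied: keep every other character starting from the second (positions 2nd, 4th, 6th, ...), then delete the first 3 characters.
On "bcugedsgsky": the first step gives "cgdgk", and the second then gives "gk".
(Check on "yoiypjijrhblnu": → "oyjjhlu" → "jhlu" ✓)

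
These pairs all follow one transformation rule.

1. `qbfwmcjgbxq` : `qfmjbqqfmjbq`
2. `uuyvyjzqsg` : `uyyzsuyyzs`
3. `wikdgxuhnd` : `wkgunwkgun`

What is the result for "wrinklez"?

The transformation: keep every other character starting from the first (positions 1st, 3rd, 5th, ...), then write the whole string twice.
"wrinklez" → "wike" → "wikewike".

wikewike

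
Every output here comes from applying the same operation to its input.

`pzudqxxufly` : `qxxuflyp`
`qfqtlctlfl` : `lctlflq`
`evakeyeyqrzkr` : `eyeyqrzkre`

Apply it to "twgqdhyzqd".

Each output is the input with this applied: move the first character to the end, then delete the first 3 characters.
Working it through for "twgqdhyzqd": intermediate "wgqdhyzqdt", final "dhyzqdt".

dhyzqdt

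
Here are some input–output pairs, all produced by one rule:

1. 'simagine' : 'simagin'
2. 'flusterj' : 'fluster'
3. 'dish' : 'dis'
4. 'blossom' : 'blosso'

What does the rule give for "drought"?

drough

What's happening: delete the last character.
So "drought" becomes "drough".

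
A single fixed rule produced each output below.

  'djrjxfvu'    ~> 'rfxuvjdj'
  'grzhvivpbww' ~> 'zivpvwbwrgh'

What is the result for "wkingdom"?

idgmokwn

The pattern: swap each adjacent pair of characters (1↔2, 3↔4, ...), then move the first 3 characters to the end (rotate left by 3).
Applying both steps to "wkingdom": "kwnidgmo", then "idgmokwn".
(Check on "djrjxfvu": → "jdjrfxuv" → "rfxuvjdj" ✓)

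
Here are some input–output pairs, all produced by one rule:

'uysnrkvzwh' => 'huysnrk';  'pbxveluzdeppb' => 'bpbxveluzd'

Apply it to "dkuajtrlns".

Rule — move the last character to the front, then delete the last 3 characters.
On "dkuajtrlns": the first step gives "sdkuajtrln", and the second then gives "sdkuajt".

sdkuajt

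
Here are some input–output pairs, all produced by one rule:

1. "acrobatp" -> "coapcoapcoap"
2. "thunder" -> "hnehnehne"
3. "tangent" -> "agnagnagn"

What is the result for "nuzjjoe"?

ujoujoujo

Rule — keep every other character starting from the second (positions 2nd, 4th, 6th, ...), then write the whole string 3 times in a row.
Applying both steps to "nuzjjoe": "ujo", then "ujoujoujo".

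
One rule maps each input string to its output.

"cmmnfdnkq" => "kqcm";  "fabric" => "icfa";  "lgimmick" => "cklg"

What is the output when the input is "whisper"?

erwh

What's happening: move the first 2 characters to the end (rotate left by 2), then keep only the last 4 characters.
For "whisper", step one produces "isperwh"; step two turns that into "erwh".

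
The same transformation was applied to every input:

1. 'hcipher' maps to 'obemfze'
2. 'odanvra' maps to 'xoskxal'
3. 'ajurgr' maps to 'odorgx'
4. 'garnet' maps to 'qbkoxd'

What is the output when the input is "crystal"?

ixqpvoz

The pattern: shift every letter 3 places backward in the alphabet (wrapping around), then reverse the string.
Starting from "crystal": after the first operation, "zovpqxi"; after the second, "ixqpvoz".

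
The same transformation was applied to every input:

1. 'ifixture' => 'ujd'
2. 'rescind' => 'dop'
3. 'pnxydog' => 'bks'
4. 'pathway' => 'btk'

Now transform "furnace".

rzq

Each output is the input with this applied: shift every letter 12 places forward in the alphabet (wrapping around), then keep one character in every 3, starting at position 1 (positions 1st, 4th, 7th, ...).
Working it through for "furnace": intermediate "rgdzmoq", final "rzq".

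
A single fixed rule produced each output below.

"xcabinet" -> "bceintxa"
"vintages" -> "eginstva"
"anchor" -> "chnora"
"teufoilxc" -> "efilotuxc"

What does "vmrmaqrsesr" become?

emmqrrrssva

The pattern: sort the characters into alphabetical order, then move the first character to the end.
On "vmrmaqrsesr": the first step gives "aemmqrrrssv", and the second then gives "emmqrrrssva".
(Check on "anchor": → "achnor" → "chnora" ✓)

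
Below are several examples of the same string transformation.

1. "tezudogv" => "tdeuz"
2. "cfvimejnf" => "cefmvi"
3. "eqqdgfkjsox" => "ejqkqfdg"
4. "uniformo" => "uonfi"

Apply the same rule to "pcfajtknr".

ptcjfa

The pattern: delete the last 3 characters, then take characters alternately from the front and the back (1st, last, 2nd, 2nd-last, ...).
Working it through for "pcfajtknr": intermediate "pcfajt", final "ptcjfa".
(Check on "eqqdgfkjsox": → "eqqdgfkj" → "ejqkqfdg" ✓)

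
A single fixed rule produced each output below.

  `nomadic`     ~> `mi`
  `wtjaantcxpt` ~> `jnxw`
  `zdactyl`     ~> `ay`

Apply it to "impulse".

ps

Rule — move the first character to the end, then keep one character in every 3, starting at position 2 (positions 2nd, 5th, 8th, ...).
On "impulse": the first step gives "mpulsei", and the second then gives "ps".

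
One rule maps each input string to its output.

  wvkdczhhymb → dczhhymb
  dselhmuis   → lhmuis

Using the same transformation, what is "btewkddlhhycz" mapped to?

wkddlhhycz

The rule is to delete the first 3 characters.
So "btewkddlhhycz" becomes "wkddlhhycz".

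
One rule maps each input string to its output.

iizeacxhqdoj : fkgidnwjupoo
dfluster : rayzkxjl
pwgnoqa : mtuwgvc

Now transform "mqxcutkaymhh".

diazqgesnnsw

The pattern: shift every letter 6 places forward in the alphabet (wrapping around), then move the first 2 characters to the end (rotate left by 2).
Starting from "mqxcutkaymhh": after the first operation, "swdiazqgesnn"; after the second, "diazqgesnnsw".
(Check on "iizeacxhqdoj": → "oofkgidnwjup" → "fkgidnwjupoo" ✓)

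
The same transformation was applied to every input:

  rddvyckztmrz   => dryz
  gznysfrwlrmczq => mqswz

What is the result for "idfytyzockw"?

dotw

Each output is the input with this applied: keep one character in every 3, starting at position 2 (positions 2nd, 5th, 8th, ...), then sort the characters into alphabetical order.
Working it through for "idfytyzockw": intermediate "dtow", final "dotw".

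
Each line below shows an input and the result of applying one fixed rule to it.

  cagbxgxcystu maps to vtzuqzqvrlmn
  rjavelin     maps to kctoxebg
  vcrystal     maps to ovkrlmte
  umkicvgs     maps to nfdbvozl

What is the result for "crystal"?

Looking at the pairs, the operation is to shift every letter 7 places backward in the alphabet (wrapping around).
Applying that to "crystal" gives "vkrlmte".

vkrlmte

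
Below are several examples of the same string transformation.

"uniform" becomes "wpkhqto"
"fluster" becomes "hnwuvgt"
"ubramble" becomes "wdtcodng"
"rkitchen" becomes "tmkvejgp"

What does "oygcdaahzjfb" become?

qaiefccjblhd

The rule is to shift every letter 2 places forward in the alphabet (wrapping around).
So "oygcdaahzjfb" becomes "qaiefccjblhd".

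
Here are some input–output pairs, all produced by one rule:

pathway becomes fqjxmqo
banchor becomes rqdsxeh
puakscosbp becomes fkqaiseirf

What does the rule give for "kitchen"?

Looking at the pairs, the operation is to shift every letter 10 places backward in the alphabet (wrapping around).
"kitchen" → "ayjsxud".

ayjsxud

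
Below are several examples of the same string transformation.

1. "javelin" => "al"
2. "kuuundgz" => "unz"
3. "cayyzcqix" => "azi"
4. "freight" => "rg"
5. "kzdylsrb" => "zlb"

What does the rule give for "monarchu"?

oru

In each case the input is transformed by: keep one character in every 3, starting at position 2 (positions 2nd, 5th, 8th, ...).
For "monarchu" the result is "oru".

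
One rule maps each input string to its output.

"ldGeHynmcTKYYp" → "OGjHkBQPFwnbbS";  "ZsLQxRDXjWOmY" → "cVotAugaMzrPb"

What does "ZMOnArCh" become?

In each case the input is transformed by: flip the case of every letter, then shift every letter 3 places forward in the alphabet (wrapping around).
Working it through for "ZMOnArCh": intermediate "zmoNaRcH", final "cprQdUfK".

cprQdUfK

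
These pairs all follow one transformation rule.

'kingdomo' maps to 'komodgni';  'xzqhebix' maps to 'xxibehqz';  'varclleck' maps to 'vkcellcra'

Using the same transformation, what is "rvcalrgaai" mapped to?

riaagrlacv

Rule — reverse the string, then move the last character to the front.
Applying both steps to "rvcalrgaai": "iaagrlacvr", then "riaagrlacv".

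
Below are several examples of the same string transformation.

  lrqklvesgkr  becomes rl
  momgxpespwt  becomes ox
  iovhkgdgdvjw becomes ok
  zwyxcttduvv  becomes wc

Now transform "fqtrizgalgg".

qi

Looking at the pairs, the operation is to keep one character in every 3, starting at position 2 (positions 2nd, 5th, 8th, ...), then keep only the first 2 characters.
So "fqtrizgalgg" becomes "qi".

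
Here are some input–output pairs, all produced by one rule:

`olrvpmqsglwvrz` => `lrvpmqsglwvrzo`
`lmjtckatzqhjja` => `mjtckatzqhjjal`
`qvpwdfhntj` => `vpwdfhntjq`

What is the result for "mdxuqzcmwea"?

dxuqzcmweam

The transformation: move the first character to the end.
Doing the same to "mdxuqzcmwea": "dxuqzcmweam".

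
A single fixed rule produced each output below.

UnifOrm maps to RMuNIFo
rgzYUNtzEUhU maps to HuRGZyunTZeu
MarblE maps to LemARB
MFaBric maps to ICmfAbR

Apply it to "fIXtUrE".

ReFixTu

The pattern: move the last 2 characters to the front (rotate right by 2), then flip the case of every letter.
Starting from "fIXtUrE": after the first operation, "rEfIXtU"; after the second, "ReFixTu".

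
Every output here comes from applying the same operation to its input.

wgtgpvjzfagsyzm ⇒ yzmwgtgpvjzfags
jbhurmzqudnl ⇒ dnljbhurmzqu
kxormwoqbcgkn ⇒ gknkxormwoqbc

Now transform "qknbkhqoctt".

What's happening: move the last 3 characters to the front (rotate right by 3).
"qknbkhqoctt" → "cttqknbkhqo".

cttqknbkhqo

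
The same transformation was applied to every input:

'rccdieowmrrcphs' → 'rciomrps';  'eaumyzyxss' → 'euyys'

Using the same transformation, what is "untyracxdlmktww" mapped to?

Looking at the pairs, the operation is to keep every other character starting from the first (positions 1st, 3rd, 5th, ...).
For "untyracxdlmktww" the result is "utrcdmtw".

utrcdmtw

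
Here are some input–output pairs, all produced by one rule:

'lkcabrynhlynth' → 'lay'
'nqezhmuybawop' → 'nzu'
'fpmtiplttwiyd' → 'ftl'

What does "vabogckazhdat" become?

Each output is the input with this applied: keep one character in every 3, starting at position 1 (positions 1st, 4th, 7th, ...), then keep only the first 3 characters.
"vabogckazhdat" → "vokht" → "vok".

vok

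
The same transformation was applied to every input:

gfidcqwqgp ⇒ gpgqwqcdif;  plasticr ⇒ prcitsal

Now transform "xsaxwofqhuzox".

xxozuhqfowxas

What's happening: reverse the string, then move the last character to the front.
Working it through for "xsaxwofqhuzox": intermediate "xozuhqfowxasx", final "xxozuhqfowxas".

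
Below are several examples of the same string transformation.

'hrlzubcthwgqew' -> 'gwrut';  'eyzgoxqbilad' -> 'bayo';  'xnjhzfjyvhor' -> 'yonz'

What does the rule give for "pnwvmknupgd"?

Each output is the input with this applied: keep one character in every 3, starting at position 2 (positions 2nd, 5th, 8th, ...), then move the last 2 characters to the front (rotate right by 2).
Working it through for "pnwvmknupgd": intermediate "nmud", final "udnm".

udnm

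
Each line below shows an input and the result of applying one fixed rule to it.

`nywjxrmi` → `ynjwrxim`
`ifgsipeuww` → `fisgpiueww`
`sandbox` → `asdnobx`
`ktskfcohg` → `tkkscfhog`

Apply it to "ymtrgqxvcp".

The pattern: swap each adjacent pair of characters (1↔2, 3↔4, ...).
On "ymtrgqxvcp" that produces "myrtqgvxpc".

myrtqgvxpc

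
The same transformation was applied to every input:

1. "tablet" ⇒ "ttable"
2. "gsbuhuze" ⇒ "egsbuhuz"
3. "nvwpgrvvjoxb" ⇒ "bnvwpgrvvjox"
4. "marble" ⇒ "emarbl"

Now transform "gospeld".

dgospel

Rule — move the last character to the front.
Doing the same to "gospeld": "dgospel".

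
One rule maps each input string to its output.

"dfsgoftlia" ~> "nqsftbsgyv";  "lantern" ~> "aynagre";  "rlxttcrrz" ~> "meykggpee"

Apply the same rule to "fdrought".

gsqebhtu

The transformation: move the last character to the front, then shift every letter 13 places forward in the alphabet (wrapping around) — i.e. ROT13.
On "fdrought": the first step gives "tfdrough", and the second then gives "gsqebhtu".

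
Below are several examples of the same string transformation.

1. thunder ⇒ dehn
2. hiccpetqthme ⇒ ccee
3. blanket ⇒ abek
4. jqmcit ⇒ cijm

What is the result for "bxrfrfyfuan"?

In each case the input is transformed by: sort the characters into alphabetical order, then keep only the first 4 characters.
"bxrfrfyfuan" → "abfffnrruxy" → "abff".

abff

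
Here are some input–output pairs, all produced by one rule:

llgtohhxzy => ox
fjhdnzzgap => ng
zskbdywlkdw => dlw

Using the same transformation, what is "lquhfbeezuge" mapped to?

feg

In each case the input is transformed by: delete the first 3 characters, then keep one character in every 3, starting at position 2 (positions 2nd, 5th, 8th, ...).
On "lquhfbeezuge" that produces "feg".
(Check on "fjhdnzzgap": → "dnzzgap" → "ng" ✓)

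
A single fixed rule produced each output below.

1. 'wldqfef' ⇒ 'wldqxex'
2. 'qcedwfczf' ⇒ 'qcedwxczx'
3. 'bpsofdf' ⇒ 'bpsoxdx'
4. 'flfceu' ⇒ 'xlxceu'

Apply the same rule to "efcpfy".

Looking at the pairs, the operation is to replace every "f" with "x".
For "efcpfy" the result is "excpxy".

excpxy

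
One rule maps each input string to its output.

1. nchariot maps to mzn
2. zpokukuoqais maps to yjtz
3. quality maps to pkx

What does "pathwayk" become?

The transformation: shift every letter 1 place backward in the alphabet (wrapping around), then keep one character in every 3, starting at position 1 (positions 1st, 4th, 7th, ...).
On "pathwayk": the first step gives "ozsgvzxj", and the second then gives "ogx".

ogx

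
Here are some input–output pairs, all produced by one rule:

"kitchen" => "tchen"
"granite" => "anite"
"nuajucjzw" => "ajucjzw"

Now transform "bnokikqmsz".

Rule — delete the first 2 characters.
For "bnokikqmsz" the result is "okikqmsz".

okikqmsz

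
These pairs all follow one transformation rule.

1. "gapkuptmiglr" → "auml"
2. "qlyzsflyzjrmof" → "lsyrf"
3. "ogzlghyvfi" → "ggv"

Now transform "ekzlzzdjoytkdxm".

What's happening: keep one character in every 3, starting at position 2 (positions 2nd, 5th, 8th, ...).
Applying that to "ekzlzzdjoytkdxm" gives "kzjtx".

kzjtx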